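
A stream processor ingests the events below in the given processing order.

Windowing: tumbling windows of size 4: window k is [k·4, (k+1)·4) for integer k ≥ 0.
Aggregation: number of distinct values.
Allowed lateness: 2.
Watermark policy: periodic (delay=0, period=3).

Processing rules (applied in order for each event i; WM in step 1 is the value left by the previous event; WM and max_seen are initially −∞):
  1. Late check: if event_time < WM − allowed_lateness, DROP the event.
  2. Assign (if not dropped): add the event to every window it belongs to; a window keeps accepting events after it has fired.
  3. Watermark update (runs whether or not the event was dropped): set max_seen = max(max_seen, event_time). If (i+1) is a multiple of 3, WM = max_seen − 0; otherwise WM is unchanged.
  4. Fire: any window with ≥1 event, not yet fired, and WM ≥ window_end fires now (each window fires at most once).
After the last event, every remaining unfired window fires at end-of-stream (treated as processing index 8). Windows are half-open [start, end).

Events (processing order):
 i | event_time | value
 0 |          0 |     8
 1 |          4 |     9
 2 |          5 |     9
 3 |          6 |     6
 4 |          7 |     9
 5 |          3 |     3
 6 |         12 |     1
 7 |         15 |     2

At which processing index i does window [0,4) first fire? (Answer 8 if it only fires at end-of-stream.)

2

i=0 t=0 v=8: → [0,4); WM=−∞
i=1 t=4 v=9: → [4,8); WM=−∞
i=2 t=5 v=9: → [4,8); WM=5; [0,4) fires=1
i=3 t=6 v=6: → [4,8); WM=5
i=4 t=7 v=9: → [4,8); WM=5
i=5 t=3 v=3: → [0,4); WM=7
i=6 t=12 v=1: → [12,16); WM=7
i=7 t=15 v=2: → [12,16); WM=7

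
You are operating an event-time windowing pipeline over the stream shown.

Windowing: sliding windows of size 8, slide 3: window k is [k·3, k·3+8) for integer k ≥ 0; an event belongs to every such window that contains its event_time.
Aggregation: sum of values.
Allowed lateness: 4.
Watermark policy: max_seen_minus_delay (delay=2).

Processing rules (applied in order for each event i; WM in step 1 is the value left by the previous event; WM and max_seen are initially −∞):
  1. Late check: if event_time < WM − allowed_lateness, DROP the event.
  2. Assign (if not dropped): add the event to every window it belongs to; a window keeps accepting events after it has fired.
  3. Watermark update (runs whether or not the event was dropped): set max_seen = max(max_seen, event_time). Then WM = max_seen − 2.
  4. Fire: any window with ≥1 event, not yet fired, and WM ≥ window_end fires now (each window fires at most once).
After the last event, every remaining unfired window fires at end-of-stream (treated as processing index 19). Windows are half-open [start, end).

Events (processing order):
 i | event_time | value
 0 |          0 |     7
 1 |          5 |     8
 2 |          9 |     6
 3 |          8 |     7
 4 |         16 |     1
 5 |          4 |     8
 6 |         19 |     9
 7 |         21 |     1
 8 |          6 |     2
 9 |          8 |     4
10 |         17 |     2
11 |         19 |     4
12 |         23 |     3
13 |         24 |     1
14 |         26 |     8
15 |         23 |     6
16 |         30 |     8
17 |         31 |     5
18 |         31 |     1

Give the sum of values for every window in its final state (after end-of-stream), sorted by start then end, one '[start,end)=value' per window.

i=0 t=0 v=7: → [0,8); WM=-2
i=1 t=5 v=8: → [3,11),[0,8); WM=3
i=2 t=9 v=6: → [9,17),[6,14),[3,11); WM=7
i=3 t=8 v=7: → [6,14),[3,11); WM=7
i=4 t=16 v=1: → [15,23),[12,20),[9,17); WM=14; [0,8) fires=15 [3,11) fires=21 [6,14) fires=13
i=5 t=4 v=8: DROP (t<14-4); WM=14
i=6 t=19 v=9: → [18,26),[15,23),[12,20); WM=17; [9,17) fires=7
i=7 t=21 v=1: → [21,29),[18,26),[15,23); WM=19
i=8 t=6 v=2: DROP (t<19-4); WM=19
i=9 t=8 v=4: DROP (t<19-4); WM=19
i=10 t=17 v=2: → [15,23),[12,20); WM=19
i=11 t=19 v=4: → [18,26),[15,23),[12,20); WM=19
i=12 t=23 v=3: → [21,29),[18,26); WM=21; [12,20) fires=16
i=13 t=24 v=1: → [24,32),[21,29),[18,26); WM=22
i=14 t=26 v=8: → [24,32),[21,29); WM=24; [15,23) fires=17
i=15 t=23 v=6: → [21,29),[18,26); WM=24
i=16 t=30 v=8: → [30,38),[27,35),[24,32); WM=28; [18,26) fires=24
i=17 t=31 v=5: → [30,38),[27,35),[24,32); WM=29; [21,29) fires=19
i=18 t=31 v=1: → [30,38),[27,35),[24,32); WM=29

[0,8)=15 [3,11)=21 [6,14)=13 [9,17)=7 [12,20)=16 [15,23)=17 [18,26)=24 [21,29)=19 [24,32)=23 [27,35)=14 [30,38)=14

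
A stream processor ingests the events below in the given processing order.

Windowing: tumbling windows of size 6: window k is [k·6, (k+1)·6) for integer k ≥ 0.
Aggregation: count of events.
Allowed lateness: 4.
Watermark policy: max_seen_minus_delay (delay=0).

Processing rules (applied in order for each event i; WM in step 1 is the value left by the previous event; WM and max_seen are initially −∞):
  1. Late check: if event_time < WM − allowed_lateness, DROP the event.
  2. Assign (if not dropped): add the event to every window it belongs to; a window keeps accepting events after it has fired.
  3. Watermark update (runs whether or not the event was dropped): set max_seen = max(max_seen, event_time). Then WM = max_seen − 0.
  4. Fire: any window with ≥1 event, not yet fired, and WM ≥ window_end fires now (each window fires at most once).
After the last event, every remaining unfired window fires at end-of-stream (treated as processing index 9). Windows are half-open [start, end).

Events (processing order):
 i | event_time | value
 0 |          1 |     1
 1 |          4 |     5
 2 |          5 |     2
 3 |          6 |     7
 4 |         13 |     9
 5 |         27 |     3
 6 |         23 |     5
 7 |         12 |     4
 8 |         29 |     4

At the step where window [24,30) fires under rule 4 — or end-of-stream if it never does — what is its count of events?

2

i=0 t=1 v=1: → [0,6); WM=1
i=1 t=4 v=5: → [0,6); WM=4
i=2 t=5 v=2: → [0,6); WM=5
i=3 t=6 v=7: → [6,12); WM=6; [0,6) fires=3
i=4 t=13 v=9: → [12,18); WM=13; [6,12) fires=1
i=5 t=27 v=3: → [24,30); WM=27; [12,18) fires=1
i=6 t=23 v=5: → [18,24); WM=27; [18,24) fires=1
i=7 t=12 v=4: DROP (t<27-4); WM=27
i=8 t=29 v=4: → [24,30); WM=29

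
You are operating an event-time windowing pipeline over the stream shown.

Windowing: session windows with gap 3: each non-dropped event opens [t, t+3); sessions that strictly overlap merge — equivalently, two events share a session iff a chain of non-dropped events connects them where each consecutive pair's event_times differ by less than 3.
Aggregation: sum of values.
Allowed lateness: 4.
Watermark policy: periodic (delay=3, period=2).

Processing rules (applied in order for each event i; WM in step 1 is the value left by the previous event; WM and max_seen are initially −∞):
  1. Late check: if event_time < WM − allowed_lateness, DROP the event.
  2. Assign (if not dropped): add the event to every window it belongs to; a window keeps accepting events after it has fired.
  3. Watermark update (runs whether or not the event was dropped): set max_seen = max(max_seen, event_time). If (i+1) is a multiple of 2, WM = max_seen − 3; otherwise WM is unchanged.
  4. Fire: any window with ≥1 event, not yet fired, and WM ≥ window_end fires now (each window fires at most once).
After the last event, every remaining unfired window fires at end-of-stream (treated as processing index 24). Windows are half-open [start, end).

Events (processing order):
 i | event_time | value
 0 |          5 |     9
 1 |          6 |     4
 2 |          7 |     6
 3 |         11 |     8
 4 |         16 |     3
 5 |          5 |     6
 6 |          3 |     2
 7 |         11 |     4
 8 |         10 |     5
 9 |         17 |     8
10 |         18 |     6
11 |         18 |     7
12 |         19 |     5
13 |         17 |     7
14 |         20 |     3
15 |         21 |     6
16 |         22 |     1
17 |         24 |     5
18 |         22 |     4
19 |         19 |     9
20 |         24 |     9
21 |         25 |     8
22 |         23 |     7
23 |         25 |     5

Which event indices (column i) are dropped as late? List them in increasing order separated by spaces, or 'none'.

6

i=0 t=5 v=9: → [5,8); WM=−∞
i=1 t=6 v=4: → [5,9); WM=3
i=2 t=7 v=6: → [5,10); WM=3
i=3 t=11 v=8: → [11,14); WM=8
i=4 t=16 v=3: → [16,19); WM=8
i=5 t=5 v=6: → [5,10); WM=13
i=6 t=3 v=2: DROP (t<13-4); WM=13
i=7 t=11 v=4: → [11,14); WM=13
i=8 t=10 v=5: → [10,14); WM=13
i=9 t=17 v=8: → [16,20); WM=14
i=10 t=18 v=6: → [16,21); WM=14
i=11 t=18 v=7: → [16,21); WM=15
i=12 t=19 v=5: → [16,22); WM=15
i=13 t=17 v=7: → [16,22); WM=16
i=14 t=20 v=3: → [16,23); WM=16
i=15 t=21 v=6: → [16,24); WM=18
i=16 t=22 v=1: → [16,25); WM=18
i=17 t=24 v=5: → [16,27); WM=21
i=18 t=22 v=4: → [16,27); WM=21
i=19 t=19 v=9: → [16,27); WM=21
i=20 t=24 v=9: → [16,27); WM=21
i=21 t=25 v=8: → [16,28); WM=22
i=22 t=23 v=7: → [16,28); WM=22
i=23 t=25 v=5: → [16,28); WM=22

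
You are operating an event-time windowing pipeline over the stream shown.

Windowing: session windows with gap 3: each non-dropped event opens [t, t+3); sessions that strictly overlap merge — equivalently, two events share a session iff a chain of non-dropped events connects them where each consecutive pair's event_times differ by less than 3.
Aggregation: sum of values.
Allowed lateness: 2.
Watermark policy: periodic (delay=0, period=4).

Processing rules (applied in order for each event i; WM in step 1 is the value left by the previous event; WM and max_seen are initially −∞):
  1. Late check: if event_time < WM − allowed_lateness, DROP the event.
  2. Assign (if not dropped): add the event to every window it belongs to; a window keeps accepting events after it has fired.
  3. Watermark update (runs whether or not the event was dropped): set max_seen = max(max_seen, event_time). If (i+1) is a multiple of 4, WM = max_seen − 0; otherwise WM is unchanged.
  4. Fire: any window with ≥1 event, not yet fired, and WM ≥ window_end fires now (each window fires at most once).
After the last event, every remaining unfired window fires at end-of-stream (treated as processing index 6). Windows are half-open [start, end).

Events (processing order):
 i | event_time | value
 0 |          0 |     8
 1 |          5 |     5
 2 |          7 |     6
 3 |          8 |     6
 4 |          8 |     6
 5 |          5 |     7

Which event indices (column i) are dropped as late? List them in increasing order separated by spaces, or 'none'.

i=0 t=0 v=8: → [0,3); WM=−∞
i=1 t=5 v=5: → [5,8); WM=−∞
i=2 t=7 v=6: → [5,10); WM=−∞
i=3 t=8 v=6: → [5,11); WM=8
i=4 t=8 v=6: → [5,11); WM=8
i=5 t=5 v=7: DROP (t<8-2); WM=8

5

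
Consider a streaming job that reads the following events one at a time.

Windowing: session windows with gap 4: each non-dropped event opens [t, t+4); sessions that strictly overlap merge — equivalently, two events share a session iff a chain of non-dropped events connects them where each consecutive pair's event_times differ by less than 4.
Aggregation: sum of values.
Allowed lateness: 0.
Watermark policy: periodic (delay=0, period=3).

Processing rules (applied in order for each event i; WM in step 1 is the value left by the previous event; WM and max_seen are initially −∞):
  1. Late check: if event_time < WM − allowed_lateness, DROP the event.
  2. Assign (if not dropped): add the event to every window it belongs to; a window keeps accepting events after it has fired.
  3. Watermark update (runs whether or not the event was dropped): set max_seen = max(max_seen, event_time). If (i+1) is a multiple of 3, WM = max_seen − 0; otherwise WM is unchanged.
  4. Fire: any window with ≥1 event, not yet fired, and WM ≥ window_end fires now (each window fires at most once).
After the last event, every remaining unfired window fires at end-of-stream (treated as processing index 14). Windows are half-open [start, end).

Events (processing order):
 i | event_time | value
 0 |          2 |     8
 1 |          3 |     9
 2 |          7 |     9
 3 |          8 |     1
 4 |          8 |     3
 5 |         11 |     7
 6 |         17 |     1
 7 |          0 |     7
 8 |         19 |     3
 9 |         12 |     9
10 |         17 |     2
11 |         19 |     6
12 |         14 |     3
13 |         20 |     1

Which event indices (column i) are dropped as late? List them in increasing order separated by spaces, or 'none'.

i=0 t=2 v=8: → [2,6); WM=−∞
i=1 t=3 v=9: → [2,7); WM=−∞
i=2 t=7 v=9: → [7,11); WM=7
i=3 t=8 v=1: → [7,12); WM=7
i=4 t=8 v=3: → [7,12); WM=7
i=5 t=11 v=7: → [7,15); WM=11
i=6 t=17 v=1: → [17,21); WM=11
i=7 t=0 v=7: DROP (t<11-0); WM=11
i=8 t=19 v=3: → [17,23); WM=19
i=9 t=12 v=9: DROP (t<19-0); WM=19
i=10 t=17 v=2: DROP (t<19-0); WM=19
i=11 t=19 v=6: → [17,23); WM=19
i=12 t=14 v=3: DROP (t<19-0); WM=19
i=13 t=20 v=1: → [17,24); WM=19

7 9 10 12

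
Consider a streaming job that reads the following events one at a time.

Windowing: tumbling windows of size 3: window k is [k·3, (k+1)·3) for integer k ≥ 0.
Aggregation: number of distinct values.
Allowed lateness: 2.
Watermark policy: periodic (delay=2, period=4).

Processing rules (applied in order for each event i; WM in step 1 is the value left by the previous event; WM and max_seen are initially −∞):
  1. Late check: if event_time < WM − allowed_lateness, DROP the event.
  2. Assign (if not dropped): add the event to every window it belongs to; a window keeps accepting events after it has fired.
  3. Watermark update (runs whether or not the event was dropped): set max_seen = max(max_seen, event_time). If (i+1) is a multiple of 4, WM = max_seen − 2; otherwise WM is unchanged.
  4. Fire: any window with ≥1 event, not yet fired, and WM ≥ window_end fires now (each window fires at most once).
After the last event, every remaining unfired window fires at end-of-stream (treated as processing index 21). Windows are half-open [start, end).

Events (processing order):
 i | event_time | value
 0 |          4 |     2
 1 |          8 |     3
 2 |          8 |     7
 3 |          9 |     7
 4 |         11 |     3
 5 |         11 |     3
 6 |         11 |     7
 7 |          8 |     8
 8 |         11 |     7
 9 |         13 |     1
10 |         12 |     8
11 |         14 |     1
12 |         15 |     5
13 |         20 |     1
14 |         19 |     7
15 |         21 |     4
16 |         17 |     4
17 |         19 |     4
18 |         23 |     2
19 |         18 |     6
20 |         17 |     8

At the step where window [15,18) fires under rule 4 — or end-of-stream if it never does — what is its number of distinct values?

1

i=0 t=4 v=2: → [3,6); WM=−∞
i=1 t=8 v=3: → [6,9); WM=−∞
i=2 t=8 v=7: → [6,9); WM=−∞
i=3 t=9 v=7: → [9,12); WM=7; [3,6) fires=1
i=4 t=11 v=3: → [9,12); WM=7
i=5 t=11 v=3: → [9,12); WM=7
i=6 t=11 v=7: → [9,12); WM=7
i=7 t=8 v=8: → [6,9); WM=9; [6,9) fires=3
i=8 t=11 v=7: → [9,12); WM=9
i=9 t=13 v=1: → [12,15); WM=9
i=10 t=12 v=8: → [12,15); WM=9
i=11 t=14 v=1: → [12,15); WM=12; [9,12) fires=2
i=12 t=15 v=5: → [15,18); WM=12
i=13 t=20 v=1: → [18,21); WM=12
i=14 t=19 v=7: → [18,21); WM=12
i=15 t=21 v=4: → [21,24); WM=19; [12,15) fires=2 [15,18) fires=1
i=16 t=17 v=4: → [15,18); WM=19
i=17 t=19 v=4: → [18,21); WM=19
i=18 t=23 v=2: → [21,24); WM=19
i=19 t=18 v=6: → [18,21); WM=21; [18,21) fires=4
i=20 t=17 v=8: DROP (t<21-2); WM=21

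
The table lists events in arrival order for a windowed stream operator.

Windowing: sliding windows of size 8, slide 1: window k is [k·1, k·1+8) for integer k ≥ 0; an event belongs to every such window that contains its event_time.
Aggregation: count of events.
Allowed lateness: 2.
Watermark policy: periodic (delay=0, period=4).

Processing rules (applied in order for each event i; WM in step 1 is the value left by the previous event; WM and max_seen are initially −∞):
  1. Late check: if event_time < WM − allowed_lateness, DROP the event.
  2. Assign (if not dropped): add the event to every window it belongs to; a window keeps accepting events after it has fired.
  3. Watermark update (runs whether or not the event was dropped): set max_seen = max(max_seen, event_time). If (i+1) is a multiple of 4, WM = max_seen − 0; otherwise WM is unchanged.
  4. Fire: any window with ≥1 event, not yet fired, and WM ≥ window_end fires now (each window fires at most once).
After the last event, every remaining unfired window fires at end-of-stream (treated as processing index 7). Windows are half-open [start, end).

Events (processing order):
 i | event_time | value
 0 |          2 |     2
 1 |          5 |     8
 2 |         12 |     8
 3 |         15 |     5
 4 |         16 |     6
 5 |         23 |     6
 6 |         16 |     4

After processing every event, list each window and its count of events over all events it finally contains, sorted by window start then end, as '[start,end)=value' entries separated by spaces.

[0,8)=2 [1,9)=2 [2,10)=2 [3,11)=1 [4,12)=1 [5,13)=2 [6,14)=1 [7,15)=1 [8,16)=2 [9,17)=4 [10,18)=4 [11,19)=4 [12,20)=4 [13,21)=3 [14,22)=3 [15,23)=3 [16,24)=3 [17,25)=1 [18,26)=1 [19,27)=1 [20,28)=1 [21,29)=1 [22,30)=1 [23,31)=1

i=0 t=2 v=2: → [2,10),[1,9),[0,8); WM=−∞
i=1 t=5 v=8: → [5,13),[4,12),[3,11),[2,10),[1,9),[0,8); WM=−∞
i=2 t=12 v=8: → [12,20),[11,19),[10,18),[9,17),[8,16),[7,15),[6,14),[5,13); WM=−∞
i=3 t=15 v=5: → [15,23),[14,22),[13,21),[12,20),[11,19),[10,18),[9,17),[8,16); WM=15; [0,8) fires=2 [1,9) fires=2 [2,10) fires=2 [3,11) fires=1 [4,12) fires=1 [5,13) fires=2 [6,14) fires=1 [7,15) fires=1
i=4 t=16 v=6: → [16,24),[15,23),[14,22),[13,21),[12,20),[11,19),[10,18),[9,17); WM=15
i=5 t=23 v=6: → [23,31),[22,30),[21,29),[20,28),[19,27),[18,26),[17,25),[16,24); WM=15
i=6 t=16 v=4: → [16,24),[15,23),[14,22),[13,21),[12,20),[11,19),[10,18),[9,17); WM=15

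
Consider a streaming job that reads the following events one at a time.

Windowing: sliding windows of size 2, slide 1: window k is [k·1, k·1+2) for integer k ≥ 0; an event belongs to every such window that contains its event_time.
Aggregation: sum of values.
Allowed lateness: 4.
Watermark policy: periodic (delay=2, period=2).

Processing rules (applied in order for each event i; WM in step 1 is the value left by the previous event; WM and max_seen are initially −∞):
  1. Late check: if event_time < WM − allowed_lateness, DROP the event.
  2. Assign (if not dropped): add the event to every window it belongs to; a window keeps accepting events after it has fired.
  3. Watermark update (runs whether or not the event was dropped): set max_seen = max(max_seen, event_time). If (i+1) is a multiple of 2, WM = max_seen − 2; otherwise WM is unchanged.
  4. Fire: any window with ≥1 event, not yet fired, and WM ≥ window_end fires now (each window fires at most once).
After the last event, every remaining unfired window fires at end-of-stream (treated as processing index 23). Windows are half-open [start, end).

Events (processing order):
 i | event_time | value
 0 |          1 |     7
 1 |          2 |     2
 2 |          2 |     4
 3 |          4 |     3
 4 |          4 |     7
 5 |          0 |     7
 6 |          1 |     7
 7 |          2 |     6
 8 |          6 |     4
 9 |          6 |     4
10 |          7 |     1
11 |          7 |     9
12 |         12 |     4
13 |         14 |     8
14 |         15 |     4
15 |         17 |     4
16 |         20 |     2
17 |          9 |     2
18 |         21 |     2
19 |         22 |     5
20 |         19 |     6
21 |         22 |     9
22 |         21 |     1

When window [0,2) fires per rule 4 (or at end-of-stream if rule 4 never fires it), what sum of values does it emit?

i=0 t=1 v=7: → [1,3),[0,2); WM=−∞
i=1 t=2 v=2: → [2,4),[1,3); WM=0
i=2 t=2 v=4: → [2,4),[1,3); WM=0
i=3 t=4 v=3: → [4,6),[3,5); WM=2; [0,2) fires=7
i=4 t=4 v=7: → [4,6),[3,5); WM=2
i=5 t=0 v=7: → [0,2); WM=2
i=6 t=1 v=7: → [1,3),[0,2); WM=2
i=7 t=2 v=6: → [2,4),[1,3); WM=2
i=8 t=6 v=4: → [6,8),[5,7); WM=2
i=9 t=6 v=4: → [6,8),[5,7); WM=4; [1,3) fires=26 [2,4) fires=12
i=10 t=7 v=1: → [7,9),[6,8); WM=4
i=11 t=7 v=9: → [7,9),[6,8); WM=5; [3,5) fires=10
i=12 t=12 v=4: → [12,14),[11,13); WM=5
i=13 t=14 v=8: → [14,16),[13,15); WM=12; [4,6) fires=10 [5,7) fires=8 [6,8) fires=18 [7,9) fires=10
i=14 t=15 v=4: → [15,17),[14,16); WM=12
i=15 t=17 v=4: → [17,19),[16,18); WM=15; [11,13) fires=4 [12,14) fires=4 [13,15) fires=8
i=16 t=20 v=2: → [20,22),[19,21); WM=15
i=17 t=9 v=2: DROP (t<15-4); WM=18; [14,16) fires=12 [15,17) fires=4 [16,18) fires=4
i=18 t=21 v=2: → [21,23),[20,22); WM=18
i=19 t=22 v=5: → [22,24),[21,23); WM=20; [17,19) fires=4
i=20 t=19 v=6: → [19,21),[18,20); WM=20; [18,20) fires=6
i=21 t=22 v=9: → [22,24),[21,23); WM=20
i=22 t=21 v=1: → [21,23),[20,22); WM=20

7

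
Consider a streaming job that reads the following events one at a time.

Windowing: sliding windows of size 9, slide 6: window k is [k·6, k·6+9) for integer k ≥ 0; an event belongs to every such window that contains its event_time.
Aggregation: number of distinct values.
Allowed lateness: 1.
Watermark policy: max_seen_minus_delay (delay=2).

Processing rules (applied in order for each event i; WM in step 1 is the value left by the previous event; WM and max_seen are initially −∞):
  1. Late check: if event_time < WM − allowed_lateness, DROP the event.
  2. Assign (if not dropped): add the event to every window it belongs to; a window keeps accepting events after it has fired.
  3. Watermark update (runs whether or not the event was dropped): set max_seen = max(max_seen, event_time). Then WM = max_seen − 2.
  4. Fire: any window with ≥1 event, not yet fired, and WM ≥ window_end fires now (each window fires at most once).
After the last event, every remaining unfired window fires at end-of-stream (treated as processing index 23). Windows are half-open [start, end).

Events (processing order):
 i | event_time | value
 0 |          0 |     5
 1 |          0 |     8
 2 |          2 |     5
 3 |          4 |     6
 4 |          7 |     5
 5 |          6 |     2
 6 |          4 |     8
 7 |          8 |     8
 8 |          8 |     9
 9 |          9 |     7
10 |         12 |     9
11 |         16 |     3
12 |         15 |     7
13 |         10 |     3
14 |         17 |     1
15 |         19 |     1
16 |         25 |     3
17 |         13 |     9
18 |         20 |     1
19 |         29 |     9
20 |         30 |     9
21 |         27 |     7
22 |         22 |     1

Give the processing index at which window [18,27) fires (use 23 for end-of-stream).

i=0 t=0 v=5: → [0,9); WM=-2
i=1 t=0 v=8: → [0,9); WM=-2
i=2 t=2 v=5: → [0,9); WM=0
i=3 t=4 v=6: → [0,9); WM=2
i=4 t=7 v=5: → [6,15),[0,9); WM=5
i=5 t=6 v=2: → [6,15),[0,9); WM=5
i=6 t=4 v=8: → [0,9); WM=5
i=7 t=8 v=8: → [6,15),[0,9); WM=6
i=8 t=8 v=9: → [6,15),[0,9); WM=6
i=9 t=9 v=7: → [6,15); WM=7
i=10 t=12 v=9: → [12,21),[6,15); WM=10; [0,9) fires=5
i=11 t=16 v=3: → [12,21); WM=14
i=12 t=15 v=7: → [12,21); WM=14
i=13 t=10 v=3: DROP (t<14-1); WM=14
i=14 t=17 v=1: → [12,21); WM=15; [6,15) fires=5
i=15 t=19 v=1: → [18,27),[12,21); WM=17
i=16 t=25 v=3: → [24,33),[18,27); WM=23; [12,21) fires=4
i=17 t=13 v=9: DROP (t<23-1); WM=23
i=18 t=20 v=1: DROP (t<23-1); WM=23
i=19 t=29 v=9: → [24,33); WM=27; [18,27) fires=2
i=20 t=30 v=9: → [30,39),[24,33); WM=28
i=21 t=27 v=7: → [24,33); WM=28
i=22 t=22 v=1: DROP (t<28-1); WM=28

19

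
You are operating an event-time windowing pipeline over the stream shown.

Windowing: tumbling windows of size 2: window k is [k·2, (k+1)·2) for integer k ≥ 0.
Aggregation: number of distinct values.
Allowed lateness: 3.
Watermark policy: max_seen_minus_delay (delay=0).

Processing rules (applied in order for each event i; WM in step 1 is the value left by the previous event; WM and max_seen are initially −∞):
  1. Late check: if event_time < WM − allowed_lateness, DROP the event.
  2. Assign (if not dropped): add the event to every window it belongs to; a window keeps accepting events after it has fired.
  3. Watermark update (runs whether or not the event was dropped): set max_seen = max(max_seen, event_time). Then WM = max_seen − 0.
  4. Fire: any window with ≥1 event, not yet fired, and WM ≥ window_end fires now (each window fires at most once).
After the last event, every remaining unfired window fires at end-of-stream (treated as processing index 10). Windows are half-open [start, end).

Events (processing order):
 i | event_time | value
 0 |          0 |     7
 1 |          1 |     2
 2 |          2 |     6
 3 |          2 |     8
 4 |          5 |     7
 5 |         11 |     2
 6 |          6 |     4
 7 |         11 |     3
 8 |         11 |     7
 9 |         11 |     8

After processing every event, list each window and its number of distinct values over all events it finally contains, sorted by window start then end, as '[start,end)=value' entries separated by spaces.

i=0 t=0 v=7: → [0,2); WM=0
i=1 t=1 v=2: → [0,2); WM=1
i=2 t=2 v=6: → [2,4); WM=2; [0,2) fires=2
i=3 t=2 v=8: → [2,4); WM=2
i=4 t=5 v=7: → [4,6); WM=5; [2,4) fires=2
i=5 t=11 v=2: → [10,12); WM=11; [4,6) fires=1
i=6 t=6 v=4: DROP (t<11-3); WM=11
i=7 t=11 v=3: → [10,12); WM=11
i=8 t=11 v=7: → [10,12); WM=11
i=9 t=11 v=8: → [10,12); WM=11

[0,2)=2 [2,4)=2 [4,6)=1 [10,12)=4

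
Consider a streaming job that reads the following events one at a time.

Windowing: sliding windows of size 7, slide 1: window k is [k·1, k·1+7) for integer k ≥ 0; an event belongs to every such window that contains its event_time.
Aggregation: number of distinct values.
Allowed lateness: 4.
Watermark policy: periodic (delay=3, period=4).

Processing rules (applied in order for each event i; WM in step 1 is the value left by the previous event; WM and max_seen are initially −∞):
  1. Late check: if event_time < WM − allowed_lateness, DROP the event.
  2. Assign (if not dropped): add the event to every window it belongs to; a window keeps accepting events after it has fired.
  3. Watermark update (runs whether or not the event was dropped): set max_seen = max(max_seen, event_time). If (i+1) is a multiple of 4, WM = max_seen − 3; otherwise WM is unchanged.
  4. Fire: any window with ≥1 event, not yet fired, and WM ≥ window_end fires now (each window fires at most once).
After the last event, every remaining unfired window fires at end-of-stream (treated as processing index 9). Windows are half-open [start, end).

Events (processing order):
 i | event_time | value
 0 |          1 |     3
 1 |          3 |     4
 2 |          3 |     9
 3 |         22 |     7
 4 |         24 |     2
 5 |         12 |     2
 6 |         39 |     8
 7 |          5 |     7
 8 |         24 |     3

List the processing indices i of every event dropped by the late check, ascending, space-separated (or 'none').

i=0 t=1 v=3: → [1,8),[0,7); WM=−∞
i=1 t=3 v=4: → [3,10),[2,9),[1,8),[0,7); WM=−∞
i=2 t=3 v=9: → [3,10),[2,9),[1,8),[0,7); WM=−∞
i=3 t=22 v=7: → [22,29),[21,28),[20,27),[19,26),[18,25),[17,24),[16,23); WM=19; [0,7) fires=3 [1,8) fires=3 [2,9) fires=2 [3,10) fires=2
i=4 t=24 v=2: → [24,31),[23,30),[22,29),[21,28),[20,27),[19,26),[18,25); WM=19
i=5 t=12 v=2: DROP (t<19-4); WM=19
i=6 t=39 v=8: → [39,46),[38,45),[37,44),[36,43),[35,42),[34,41),[33,40); WM=19
i=7 t=5 v=7: DROP (t<19-4); WM=36; [16,23) fires=1 [17,24) fires=1 [18,25) fires=2 [19,26) fires=2 [20,27) fires=2 [21,28) fires=2 [22,29) fires=2 [23,30) fires=1 [24,31) fires=1
i=8 t=24 v=3: DROP (t<36-4); WM=36

5 7 8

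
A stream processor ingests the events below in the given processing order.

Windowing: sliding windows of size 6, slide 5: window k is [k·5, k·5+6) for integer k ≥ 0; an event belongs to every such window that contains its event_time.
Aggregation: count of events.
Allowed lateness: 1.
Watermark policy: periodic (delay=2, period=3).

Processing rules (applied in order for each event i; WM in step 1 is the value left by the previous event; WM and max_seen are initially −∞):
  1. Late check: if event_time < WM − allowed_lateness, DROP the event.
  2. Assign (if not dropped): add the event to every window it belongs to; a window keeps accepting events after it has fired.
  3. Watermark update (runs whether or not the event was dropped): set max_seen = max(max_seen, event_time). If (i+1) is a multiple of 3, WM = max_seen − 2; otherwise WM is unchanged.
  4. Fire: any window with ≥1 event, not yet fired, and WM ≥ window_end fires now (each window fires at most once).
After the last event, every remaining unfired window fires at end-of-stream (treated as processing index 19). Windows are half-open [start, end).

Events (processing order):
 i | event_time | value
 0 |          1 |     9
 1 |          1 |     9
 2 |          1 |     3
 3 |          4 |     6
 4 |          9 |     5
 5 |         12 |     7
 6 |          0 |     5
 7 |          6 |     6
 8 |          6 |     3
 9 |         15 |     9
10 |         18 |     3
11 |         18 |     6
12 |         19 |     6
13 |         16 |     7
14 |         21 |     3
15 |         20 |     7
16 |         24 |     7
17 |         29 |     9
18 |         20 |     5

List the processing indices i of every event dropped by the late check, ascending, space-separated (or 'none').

i=0 t=1 v=9: → [0,6); WM=−∞
i=1 t=1 v=9: → [0,6); WM=−∞
i=2 t=1 v=3: → [0,6); WM=-1
i=3 t=4 v=6: → [0,6); WM=-1
i=4 t=9 v=5: → [5,11); WM=-1
i=5 t=12 v=7: → [10,16); WM=10; [0,6) fires=4
i=6 t=0 v=5: DROP (t<10-1); WM=10
i=7 t=6 v=6: DROP (t<10-1); WM=10
i=8 t=6 v=3: DROP (t<10-1); WM=10
i=9 t=15 v=9: → [15,21),[10,16); WM=10
i=10 t=18 v=3: → [15,21); WM=10
i=11 t=18 v=6: → [15,21); WM=16; [5,11) fires=1 [10,16) fires=2
i=12 t=19 v=6: → [15,21); WM=16
i=13 t=16 v=7: → [15,21); WM=16
i=14 t=21 v=3: → [20,26); WM=19
i=15 t=20 v=7: → [20,26),[15,21); WM=19
i=16 t=24 v=7: → [20,26); WM=19
i=17 t=29 v=9: → [25,31); WM=27; [15,21) fires=6 [20,26) fires=3
i=18 t=20 v=5: DROP (t<27-1); WM=27

6 7 8 18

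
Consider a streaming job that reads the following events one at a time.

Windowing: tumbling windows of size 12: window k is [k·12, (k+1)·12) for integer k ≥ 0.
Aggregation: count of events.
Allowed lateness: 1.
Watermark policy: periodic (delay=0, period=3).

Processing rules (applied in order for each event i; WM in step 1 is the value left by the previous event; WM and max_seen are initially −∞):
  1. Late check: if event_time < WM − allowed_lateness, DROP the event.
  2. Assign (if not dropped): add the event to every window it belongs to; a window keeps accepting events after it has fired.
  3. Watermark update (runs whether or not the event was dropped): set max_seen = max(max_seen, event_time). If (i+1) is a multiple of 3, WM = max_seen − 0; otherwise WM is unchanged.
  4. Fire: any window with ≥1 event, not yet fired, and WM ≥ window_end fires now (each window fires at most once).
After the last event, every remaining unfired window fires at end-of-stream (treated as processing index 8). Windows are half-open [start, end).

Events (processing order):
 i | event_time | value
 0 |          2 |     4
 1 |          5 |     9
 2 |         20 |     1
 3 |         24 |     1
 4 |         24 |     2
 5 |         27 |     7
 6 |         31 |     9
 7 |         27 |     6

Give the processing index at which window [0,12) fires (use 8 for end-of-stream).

2

i=0 t=2 v=4: → [0,12); WM=−∞
i=1 t=5 v=9: → [0,12); WM=−∞
i=2 t=20 v=1: → [12,24); WM=20; [0,12) fires=2
i=3 t=24 v=1: → [24,36); WM=20
i=4 t=24 v=2: → [24,36); WM=20
i=5 t=27 v=7: → [24,36); WM=27; [12,24) fires=1
i=6 t=31 v=9: → [24,36); WM=27
i=7 t=27 v=6: → [24,36); WM=27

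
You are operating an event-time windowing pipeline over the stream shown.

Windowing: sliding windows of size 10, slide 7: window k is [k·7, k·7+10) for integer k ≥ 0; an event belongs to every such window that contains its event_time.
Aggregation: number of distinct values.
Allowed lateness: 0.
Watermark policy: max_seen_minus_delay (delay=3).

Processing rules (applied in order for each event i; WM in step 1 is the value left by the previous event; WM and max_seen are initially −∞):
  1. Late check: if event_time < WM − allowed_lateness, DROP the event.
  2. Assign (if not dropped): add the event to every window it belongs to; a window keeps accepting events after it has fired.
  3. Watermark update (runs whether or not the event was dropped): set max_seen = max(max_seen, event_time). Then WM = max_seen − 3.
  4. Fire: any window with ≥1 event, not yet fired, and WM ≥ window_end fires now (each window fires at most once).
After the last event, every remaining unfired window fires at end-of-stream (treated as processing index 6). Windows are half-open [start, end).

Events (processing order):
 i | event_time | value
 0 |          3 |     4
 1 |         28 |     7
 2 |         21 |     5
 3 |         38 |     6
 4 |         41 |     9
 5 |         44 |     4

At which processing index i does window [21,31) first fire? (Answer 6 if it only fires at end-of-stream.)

3

i=0 t=3 v=4: → [0,10); WM=0
i=1 t=28 v=7: → [28,38),[21,31); WM=25; [0,10) fires=1
i=2 t=21 v=5: DROP (t<25-0); WM=25
i=3 t=38 v=6: → [35,45); WM=35; [21,31) fires=1
i=4 t=41 v=9: → [35,45); WM=38; [28,38) fires=1
i=5 t=44 v=4: → [42,52),[35,45); WM=41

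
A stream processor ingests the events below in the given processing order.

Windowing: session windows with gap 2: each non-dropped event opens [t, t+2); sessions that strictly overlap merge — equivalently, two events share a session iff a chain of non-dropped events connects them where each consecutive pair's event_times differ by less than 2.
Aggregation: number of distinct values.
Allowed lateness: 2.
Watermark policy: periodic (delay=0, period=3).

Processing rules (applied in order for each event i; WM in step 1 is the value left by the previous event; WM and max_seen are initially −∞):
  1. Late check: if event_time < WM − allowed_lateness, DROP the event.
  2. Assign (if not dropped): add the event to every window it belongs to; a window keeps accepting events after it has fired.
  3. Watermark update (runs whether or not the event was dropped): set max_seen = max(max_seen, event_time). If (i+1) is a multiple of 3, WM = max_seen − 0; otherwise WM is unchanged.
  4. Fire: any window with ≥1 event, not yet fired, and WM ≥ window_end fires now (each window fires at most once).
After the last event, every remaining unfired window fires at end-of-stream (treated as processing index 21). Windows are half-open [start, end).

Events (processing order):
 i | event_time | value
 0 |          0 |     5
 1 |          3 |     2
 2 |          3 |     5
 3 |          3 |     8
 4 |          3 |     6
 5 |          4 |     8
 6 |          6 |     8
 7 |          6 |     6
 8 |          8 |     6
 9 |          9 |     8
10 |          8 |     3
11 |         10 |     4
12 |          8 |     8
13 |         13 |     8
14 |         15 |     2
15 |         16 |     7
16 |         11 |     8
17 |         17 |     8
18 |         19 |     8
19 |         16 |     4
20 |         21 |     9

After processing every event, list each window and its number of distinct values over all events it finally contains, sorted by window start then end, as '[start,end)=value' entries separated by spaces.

[0,2)=1 [3,6)=4 [6,8)=2 [8,12)=4 [13,15)=1 [15,19)=4 [19,21)=1 [21,23)=1

i=0 t=0 v=5: → [0,2); WM=−∞
i=1 t=3 v=2: → [3,5); WM=−∞
i=2 t=3 v=5: → [3,5); WM=3
i=3 t=3 v=8: → [3,5); WM=3
i=4 t=3 v=6: → [3,5); WM=3
i=5 t=4 v=8: → [3,6); WM=4
i=6 t=6 v=8: → [6,8); WM=4
i=7 t=6 v=6: → [6,8); WM=4
i=8 t=8 v=6: → [8,10); WM=8
i=9 t=9 v=8: → [8,11); WM=8
i=10 t=8 v=3: → [8,11); WM=8
i=11 t=10 v=4: → [8,12); WM=10
i=12 t=8 v=8: → [8,12); WM=10
i=13 t=13 v=8: → [13,15); WM=10
i=14 t=15 v=2: → [15,17); WM=15
i=15 t=16 v=7: → [15,18); WM=15
i=16 t=11 v=8: DROP (t<15-2); WM=15
i=17 t=17 v=8: → [15,19); WM=17
i=18 t=19 v=8: → [19,21); WM=17
i=19 t=16 v=4: → [15,19); WM=17
i=20 t=21 v=9: → [21,23); WM=21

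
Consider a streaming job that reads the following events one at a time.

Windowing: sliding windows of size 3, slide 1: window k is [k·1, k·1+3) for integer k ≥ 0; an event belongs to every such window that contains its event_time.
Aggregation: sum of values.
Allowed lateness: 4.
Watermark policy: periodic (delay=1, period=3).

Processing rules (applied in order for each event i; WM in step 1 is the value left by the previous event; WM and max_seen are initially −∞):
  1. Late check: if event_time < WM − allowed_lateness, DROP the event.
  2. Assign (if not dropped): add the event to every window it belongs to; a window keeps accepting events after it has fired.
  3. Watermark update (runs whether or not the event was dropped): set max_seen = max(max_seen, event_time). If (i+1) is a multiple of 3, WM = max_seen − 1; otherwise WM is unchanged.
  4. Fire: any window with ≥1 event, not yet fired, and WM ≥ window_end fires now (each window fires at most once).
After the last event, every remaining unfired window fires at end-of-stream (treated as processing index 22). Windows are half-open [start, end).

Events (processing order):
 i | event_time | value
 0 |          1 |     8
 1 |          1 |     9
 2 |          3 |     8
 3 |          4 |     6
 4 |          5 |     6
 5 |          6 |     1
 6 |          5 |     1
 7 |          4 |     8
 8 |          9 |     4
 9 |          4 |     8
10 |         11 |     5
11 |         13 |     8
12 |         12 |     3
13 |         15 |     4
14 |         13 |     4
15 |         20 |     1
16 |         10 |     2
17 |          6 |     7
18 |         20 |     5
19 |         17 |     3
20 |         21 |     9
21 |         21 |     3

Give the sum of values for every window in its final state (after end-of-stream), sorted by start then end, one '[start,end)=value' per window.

[0,3)=17 [1,4)=25 [2,5)=30 [3,6)=37 [4,7)=30 [5,8)=8 [6,9)=1 [7,10)=4 [8,11)=6 [9,12)=11 [10,13)=10 [11,14)=20 [12,15)=15 [13,16)=16 [14,17)=4 [15,18)=7 [16,19)=3 [17,20)=3 [18,21)=6 [19,22)=18 [20,23)=18 [21,24)=12

i=0 t=1 v=8: → [1,4),[0,3); WM=−∞
i=1 t=1 v=9: → [1,4),[0,3); WM=−∞
i=2 t=3 v=8: → [3,6),[2,5),[1,4); WM=2
i=3 t=4 v=6: → [4,7),[3,6),[2,5); WM=2
i=4 t=5 v=6: → [5,8),[4,7),[3,6); WM=2
i=5 t=6 v=1: → [6,9),[5,8),[4,7); WM=5; [0,3) fires=17 [1,4) fires=25 [2,5) fires=14
i=6 t=5 v=1: → [5,8),[4,7),[3,6); WM=5
i=7 t=4 v=8: → [4,7),[3,6),[2,5); WM=5
i=8 t=9 v=4: → [9,12),[8,11),[7,10); WM=8; [3,6) fires=29 [4,7) fires=22 [5,8) fires=8
i=9 t=4 v=8: → [4,7),[3,6),[2,5); WM=8
i=10 t=11 v=5: → [11,14),[10,13),[9,12); WM=8
i=11 t=13 v=8: → [13,16),[12,15),[11,14); WM=12; [6,9) fires=1 [7,10) fires=4 [8,11) fires=4 [9,12) fires=9
i=12 t=12 v=3: → [12,15),[11,14),[10,13); WM=12
i=13 t=15 v=4: → [15,18),[14,17),[13,16); WM=12
i=14 t=13 v=4: → [13,16),[12,15),[11,14); WM=14; [10,13) fires=8 [11,14) fires=20
i=15 t=20 v=1: → [20,23),[19,22),[18,21); WM=14
i=16 t=10 v=2: → [10,13),[9,12),[8,11); WM=14
i=17 t=6 v=7: DROP (t<14-4); WM=19; [12,15) fires=15 [13,16) fires=16 [14,17) fires=4 [15,18) fires=4
i=18 t=20 v=5: → [20,23),[19,22),[18,21); WM=19
i=19 t=17 v=3: → [17,20),[16,19),[15,18); WM=19; [16,19) fires=3
i=20 t=21 v=9: → [21,24),[20,23),[19,22); WM=20; [17,20) fires=3
i=21 t=21 v=3: → [21,24),[20,23),[19,22); WM=20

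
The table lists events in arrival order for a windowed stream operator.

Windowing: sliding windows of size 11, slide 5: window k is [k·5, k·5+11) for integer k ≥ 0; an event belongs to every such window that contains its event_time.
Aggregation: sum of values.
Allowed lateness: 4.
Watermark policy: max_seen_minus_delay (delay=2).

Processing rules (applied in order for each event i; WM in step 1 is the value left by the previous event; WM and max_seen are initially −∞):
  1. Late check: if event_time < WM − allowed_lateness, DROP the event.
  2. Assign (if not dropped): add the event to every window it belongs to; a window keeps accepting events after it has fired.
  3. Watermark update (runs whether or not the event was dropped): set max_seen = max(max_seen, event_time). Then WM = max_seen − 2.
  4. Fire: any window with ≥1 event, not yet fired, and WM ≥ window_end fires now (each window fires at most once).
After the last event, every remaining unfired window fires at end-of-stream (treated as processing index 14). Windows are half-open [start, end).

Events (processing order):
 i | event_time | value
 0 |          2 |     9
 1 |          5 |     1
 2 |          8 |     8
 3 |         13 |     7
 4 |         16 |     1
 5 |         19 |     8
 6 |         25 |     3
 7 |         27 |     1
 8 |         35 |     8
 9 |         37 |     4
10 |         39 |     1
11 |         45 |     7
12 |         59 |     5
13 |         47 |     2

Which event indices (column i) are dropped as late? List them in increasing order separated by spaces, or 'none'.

i=0 t=2 v=9: → [0,11); WM=0
i=1 t=5 v=1: → [5,16),[0,11); WM=3
i=2 t=8 v=8: → [5,16),[0,11); WM=6
i=3 t=13 v=7: → [10,21),[5,16); WM=11; [0,11) fires=18
i=4 t=16 v=1: → [15,26),[10,21); WM=14
i=5 t=19 v=8: → [15,26),[10,21); WM=17; [5,16) fires=16
i=6 t=25 v=3: → [25,36),[20,31),[15,26); WM=23; [10,21) fires=16
i=7 t=27 v=1: → [25,36),[20,31); WM=25
i=8 t=35 v=8: → [35,46),[30,41),[25,36); WM=33; [15,26) fires=12 [20,31) fires=4
i=9 t=37 v=4: → [35,46),[30,41); WM=35
i=10 t=39 v=1: → [35,46),[30,41); WM=37; [25,36) fires=12
i=11 t=45 v=7: → [45,56),[40,51),[35,46); WM=43; [30,41) fires=13
i=12 t=59 v=5: → [55,66),[50,61); WM=57; [35,46) fires=20 [40,51) fires=7 [45,56) fires=7
i=13 t=47 v=2: DROP (t<57-4); WM=57

13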